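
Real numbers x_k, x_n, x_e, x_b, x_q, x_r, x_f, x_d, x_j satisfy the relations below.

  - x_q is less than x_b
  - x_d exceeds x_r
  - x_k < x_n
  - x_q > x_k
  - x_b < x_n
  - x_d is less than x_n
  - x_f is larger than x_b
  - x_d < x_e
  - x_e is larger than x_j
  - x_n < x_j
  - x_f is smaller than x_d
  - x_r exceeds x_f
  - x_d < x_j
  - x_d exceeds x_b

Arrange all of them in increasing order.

Each adjacent pair is fixed by a given relation: x_k < x_q; x_q < x_b; x_b < x_f; x_f < x_r; x_r < x_d; x_d < x_n; x_n < x_j; x_j < x_e. Chaining them end to end gives the full order.

x_k < x_q < x_b < x_f < x_r < x_d < x_n < x_j < x_e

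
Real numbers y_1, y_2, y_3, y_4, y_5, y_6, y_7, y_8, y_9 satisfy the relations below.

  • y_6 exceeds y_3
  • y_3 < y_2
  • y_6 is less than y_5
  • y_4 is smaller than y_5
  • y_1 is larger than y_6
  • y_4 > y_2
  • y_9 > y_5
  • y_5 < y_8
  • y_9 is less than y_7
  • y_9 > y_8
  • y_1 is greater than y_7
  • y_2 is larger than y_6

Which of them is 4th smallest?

y_4

The consecutive relations fix a unique order: y_3 < y_6 < y_2 < y_4 < y_5 < y_8 < y_9 < y_7 < y_1.
The 4th smallest is y_4.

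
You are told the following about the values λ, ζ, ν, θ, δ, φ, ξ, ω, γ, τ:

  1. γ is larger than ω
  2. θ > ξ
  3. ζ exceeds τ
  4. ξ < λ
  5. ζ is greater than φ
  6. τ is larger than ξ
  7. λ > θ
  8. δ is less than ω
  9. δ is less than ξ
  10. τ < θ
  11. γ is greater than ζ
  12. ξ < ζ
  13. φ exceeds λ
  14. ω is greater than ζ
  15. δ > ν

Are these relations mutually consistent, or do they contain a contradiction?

consistent

The single ordering ν < δ < ξ < τ < θ < λ < φ < ζ < ω < γ satisfies every listed relation, so no contradiction arises.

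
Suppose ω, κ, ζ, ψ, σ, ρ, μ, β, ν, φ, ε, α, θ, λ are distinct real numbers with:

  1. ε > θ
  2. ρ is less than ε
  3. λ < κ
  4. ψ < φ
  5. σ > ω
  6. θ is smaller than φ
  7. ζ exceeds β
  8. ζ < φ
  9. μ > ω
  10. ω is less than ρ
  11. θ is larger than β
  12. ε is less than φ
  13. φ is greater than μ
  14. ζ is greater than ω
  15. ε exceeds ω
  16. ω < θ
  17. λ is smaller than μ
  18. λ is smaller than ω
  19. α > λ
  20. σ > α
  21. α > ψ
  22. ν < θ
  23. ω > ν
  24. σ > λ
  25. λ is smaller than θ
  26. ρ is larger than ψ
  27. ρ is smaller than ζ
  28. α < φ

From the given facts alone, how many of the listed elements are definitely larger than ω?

7

Directly above ω: μ, ρ, σ, θ, ζ, ε.
One step further: φ (7 so far).
No other element is forced above ω by the given relations, so the count is 7.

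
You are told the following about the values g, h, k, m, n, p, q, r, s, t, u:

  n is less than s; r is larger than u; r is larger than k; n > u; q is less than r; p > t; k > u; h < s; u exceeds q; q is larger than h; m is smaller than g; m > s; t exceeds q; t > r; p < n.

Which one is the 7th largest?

The consecutive relations fix a unique order: h < q < u < k < r < t < p < n < s < m < g.
Counting 7 from the largest end gives r.

r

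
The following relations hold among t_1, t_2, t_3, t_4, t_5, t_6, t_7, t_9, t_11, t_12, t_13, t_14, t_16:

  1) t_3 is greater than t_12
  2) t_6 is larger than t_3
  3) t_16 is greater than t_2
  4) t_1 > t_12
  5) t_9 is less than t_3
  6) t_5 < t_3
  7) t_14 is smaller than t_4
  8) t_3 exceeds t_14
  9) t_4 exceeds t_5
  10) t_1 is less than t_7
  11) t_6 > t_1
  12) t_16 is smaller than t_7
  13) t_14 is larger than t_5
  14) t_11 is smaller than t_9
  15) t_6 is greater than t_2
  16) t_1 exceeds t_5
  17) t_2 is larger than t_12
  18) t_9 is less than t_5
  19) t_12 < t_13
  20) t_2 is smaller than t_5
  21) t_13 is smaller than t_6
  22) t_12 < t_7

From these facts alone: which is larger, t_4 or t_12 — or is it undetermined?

t_12 < t_2 and t_2 < t_5 give t_12 < t_5.
With t_5 < t_14: t_12 < t_2 < t_5 < t_14.
Then t_14 < t_4 extends the chain to t_4.
So t_4 is larger.

t_4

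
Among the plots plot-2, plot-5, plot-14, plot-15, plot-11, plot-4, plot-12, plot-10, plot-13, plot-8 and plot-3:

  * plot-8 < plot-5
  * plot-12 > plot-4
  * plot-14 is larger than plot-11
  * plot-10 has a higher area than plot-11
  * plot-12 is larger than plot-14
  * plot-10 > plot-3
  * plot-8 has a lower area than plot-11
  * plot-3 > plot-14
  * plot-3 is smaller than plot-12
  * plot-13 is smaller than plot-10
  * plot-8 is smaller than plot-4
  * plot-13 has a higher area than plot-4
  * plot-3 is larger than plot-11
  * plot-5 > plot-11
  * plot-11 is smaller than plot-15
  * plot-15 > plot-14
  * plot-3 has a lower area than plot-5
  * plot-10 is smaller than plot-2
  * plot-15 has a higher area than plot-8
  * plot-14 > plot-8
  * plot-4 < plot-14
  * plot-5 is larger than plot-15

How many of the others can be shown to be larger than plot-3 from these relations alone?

4

Directly above plot-3: plot-10, plot-5, plot-12.
One step further: plot-2 (4 so far).
No other element is forced above plot-3 by the given relations, so the count is 4.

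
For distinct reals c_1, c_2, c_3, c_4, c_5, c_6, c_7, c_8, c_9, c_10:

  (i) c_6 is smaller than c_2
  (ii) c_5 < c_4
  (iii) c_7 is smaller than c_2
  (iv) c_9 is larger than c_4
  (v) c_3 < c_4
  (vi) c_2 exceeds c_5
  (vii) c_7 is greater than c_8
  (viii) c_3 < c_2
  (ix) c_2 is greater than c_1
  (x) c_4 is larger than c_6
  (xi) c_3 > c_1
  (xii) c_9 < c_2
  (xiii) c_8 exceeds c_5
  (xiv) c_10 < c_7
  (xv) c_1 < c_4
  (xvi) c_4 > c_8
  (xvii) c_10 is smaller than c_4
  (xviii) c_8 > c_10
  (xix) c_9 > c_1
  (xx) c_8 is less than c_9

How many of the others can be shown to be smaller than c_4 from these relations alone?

From c_4 the given relations immediately reach c_10, c_5, c_6, c_1, c_3, c_8.
No other element is forced below c_4 by the given relations, so the count is 6.

6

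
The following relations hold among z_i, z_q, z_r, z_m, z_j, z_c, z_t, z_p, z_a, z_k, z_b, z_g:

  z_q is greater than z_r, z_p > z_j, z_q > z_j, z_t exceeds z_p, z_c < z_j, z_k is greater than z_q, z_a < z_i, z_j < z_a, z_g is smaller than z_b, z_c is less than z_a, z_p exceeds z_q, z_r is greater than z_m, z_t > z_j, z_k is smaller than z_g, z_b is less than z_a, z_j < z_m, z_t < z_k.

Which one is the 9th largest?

z_r

Chaining the given pairs: z_c < z_j < z_m < z_r < z_q < z_p < z_t < z_k < z_g < z_b < z_a < z_i.
Counting 9 from the largest end gives z_r.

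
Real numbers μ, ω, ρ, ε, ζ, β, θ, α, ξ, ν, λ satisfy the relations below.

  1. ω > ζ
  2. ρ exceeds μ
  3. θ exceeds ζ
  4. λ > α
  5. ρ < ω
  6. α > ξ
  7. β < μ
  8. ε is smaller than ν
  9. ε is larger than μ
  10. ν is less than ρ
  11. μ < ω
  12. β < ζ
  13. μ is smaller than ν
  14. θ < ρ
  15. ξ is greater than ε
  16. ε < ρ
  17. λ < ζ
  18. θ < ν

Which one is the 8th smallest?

θ

The consecutive relations fix a unique order: β < μ < ε < ξ < α < λ < ζ < θ < ν < ρ < ω.
The 8th smallest is θ.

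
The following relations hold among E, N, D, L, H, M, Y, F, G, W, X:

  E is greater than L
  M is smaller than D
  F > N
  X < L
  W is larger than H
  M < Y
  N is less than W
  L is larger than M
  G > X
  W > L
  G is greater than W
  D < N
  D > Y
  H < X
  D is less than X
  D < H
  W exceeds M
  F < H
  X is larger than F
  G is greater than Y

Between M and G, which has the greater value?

Link the given pairs in sequence: M < Y; Y < D; D < N; N < F; F < X; X < L; L < W; W < G.
Chaining these gives M < Y < D < N < F < X < L < W < G.
So M < G; G is the larger of the two.

G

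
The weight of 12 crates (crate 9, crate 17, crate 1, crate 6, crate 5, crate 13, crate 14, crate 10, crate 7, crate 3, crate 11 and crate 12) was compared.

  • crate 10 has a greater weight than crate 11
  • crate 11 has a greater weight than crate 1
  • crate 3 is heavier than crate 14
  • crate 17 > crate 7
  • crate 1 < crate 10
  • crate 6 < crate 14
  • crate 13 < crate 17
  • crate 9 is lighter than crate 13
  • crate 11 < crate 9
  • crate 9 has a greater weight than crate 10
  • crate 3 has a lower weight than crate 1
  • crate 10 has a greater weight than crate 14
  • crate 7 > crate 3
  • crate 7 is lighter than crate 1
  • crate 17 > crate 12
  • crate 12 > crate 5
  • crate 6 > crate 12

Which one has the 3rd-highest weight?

crate 9

The consecutive relations fix a unique order: crate 5 < crate 12 < crate 6 < crate 14 < crate 3 < crate 7 < crate 1 < crate 11 < crate 10 < crate 9 < crate 13 < crate 17.
The 3rd largest is crate 9.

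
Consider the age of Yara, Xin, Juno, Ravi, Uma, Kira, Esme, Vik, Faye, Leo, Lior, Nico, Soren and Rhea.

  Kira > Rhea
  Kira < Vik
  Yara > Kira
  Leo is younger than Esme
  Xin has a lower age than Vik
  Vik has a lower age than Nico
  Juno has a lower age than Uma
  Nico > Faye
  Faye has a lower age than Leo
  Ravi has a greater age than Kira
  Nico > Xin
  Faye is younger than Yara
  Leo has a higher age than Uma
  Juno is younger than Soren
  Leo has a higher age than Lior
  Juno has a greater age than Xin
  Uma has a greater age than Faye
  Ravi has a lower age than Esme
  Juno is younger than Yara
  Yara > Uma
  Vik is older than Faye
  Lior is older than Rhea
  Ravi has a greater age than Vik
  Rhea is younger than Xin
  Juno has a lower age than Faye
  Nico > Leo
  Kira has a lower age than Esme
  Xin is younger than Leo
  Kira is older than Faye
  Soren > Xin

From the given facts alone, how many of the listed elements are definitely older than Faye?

From Faye the given relations immediately reach Uma, Kira, Yara, Vik, Leo, Nico.
From those, Ravi, Esme — 8 in total.
Nothing else is reachable above Faye; 8 in all.

8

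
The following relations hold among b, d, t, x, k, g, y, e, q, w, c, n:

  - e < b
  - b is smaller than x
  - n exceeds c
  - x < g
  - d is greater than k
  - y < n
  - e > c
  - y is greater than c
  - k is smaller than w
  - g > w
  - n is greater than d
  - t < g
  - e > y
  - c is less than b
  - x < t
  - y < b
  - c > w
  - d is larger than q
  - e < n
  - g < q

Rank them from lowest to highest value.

k < w < c < y < e < b < x < t < g < q < d < n

The consecutive links are each given: k < w; w < c; c < y; y < e; e < b; b < x; x < t; t < g; g < q; q < d; d < n.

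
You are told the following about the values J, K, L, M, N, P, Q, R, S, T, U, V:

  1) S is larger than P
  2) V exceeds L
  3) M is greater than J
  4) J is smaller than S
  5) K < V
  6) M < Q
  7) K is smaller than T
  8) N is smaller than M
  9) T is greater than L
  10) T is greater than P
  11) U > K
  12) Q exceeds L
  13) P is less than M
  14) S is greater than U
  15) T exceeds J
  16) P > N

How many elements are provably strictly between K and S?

The relations place K below S. An element lies strictly between them when it is forced above K and also forced below S.
Above K: {U, V, T}. Below S: {N, J, P, U}.
Intersection: {U} — 1.

1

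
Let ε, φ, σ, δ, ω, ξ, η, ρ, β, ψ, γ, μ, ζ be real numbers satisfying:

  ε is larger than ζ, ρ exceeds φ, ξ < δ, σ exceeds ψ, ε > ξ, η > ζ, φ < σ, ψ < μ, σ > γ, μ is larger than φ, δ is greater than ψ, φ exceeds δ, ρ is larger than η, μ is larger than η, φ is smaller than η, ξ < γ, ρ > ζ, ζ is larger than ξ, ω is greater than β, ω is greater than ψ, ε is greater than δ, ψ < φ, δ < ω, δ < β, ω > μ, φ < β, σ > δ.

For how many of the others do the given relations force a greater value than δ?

From δ the given relations immediately reach φ, β, σ, ε, ω.
From those, η, ρ, μ — 8 in total.
No other element is forced above δ by the given relations, so the count is 8.

8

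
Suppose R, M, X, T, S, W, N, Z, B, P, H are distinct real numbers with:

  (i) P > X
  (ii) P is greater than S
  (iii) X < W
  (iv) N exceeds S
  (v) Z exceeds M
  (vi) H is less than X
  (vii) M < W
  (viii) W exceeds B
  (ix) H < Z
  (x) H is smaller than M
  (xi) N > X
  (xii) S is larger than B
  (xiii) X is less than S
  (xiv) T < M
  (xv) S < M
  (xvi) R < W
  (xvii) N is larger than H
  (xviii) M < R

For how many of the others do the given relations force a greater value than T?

Directly above T: M.
One step further: Z, R, W (4 so far).
No other element is forced above T by the given relations, so the count is 4.

4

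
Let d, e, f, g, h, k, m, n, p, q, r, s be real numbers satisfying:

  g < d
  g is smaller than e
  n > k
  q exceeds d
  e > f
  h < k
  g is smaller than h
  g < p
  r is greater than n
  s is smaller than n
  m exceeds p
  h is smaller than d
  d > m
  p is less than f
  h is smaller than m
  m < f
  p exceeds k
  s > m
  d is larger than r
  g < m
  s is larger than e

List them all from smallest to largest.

g < h < k < p < m < f < e < s < n < r < d < q

The consecutive links are each given: g < h; h < k; k < p; p < m; m < f; f < e; e < s; s < n; n < r; r < d; d < q.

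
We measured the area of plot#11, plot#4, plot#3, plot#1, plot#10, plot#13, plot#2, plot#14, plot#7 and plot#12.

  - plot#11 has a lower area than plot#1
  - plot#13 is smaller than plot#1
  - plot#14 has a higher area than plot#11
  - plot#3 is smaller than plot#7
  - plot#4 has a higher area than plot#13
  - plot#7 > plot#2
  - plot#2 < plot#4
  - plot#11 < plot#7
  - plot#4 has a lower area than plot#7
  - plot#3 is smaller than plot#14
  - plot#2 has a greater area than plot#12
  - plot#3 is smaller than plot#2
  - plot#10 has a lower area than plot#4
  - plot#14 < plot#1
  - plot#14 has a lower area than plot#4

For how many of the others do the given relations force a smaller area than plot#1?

4

The elements the relations force below plot#1 are plot#3, plot#13, plot#11, plot#14 — no chain reaches any other.
That is 4.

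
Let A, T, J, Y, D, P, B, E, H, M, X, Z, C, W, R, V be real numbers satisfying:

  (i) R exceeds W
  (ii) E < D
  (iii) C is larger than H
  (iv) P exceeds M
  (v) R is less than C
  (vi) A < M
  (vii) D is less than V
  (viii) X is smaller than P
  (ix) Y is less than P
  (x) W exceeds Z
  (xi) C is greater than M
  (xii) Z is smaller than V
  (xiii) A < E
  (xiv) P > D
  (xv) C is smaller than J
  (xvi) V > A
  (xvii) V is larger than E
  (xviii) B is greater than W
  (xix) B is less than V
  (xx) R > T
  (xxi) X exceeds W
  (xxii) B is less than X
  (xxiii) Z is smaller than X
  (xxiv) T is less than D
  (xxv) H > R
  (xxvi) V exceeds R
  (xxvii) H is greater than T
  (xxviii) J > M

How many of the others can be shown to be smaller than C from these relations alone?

7

Directly below C: R, H, M.
One step further: T, W, A (6 so far).
One step further: Z (7 so far).
No other element is forced below C by the given relations, so the count is 7.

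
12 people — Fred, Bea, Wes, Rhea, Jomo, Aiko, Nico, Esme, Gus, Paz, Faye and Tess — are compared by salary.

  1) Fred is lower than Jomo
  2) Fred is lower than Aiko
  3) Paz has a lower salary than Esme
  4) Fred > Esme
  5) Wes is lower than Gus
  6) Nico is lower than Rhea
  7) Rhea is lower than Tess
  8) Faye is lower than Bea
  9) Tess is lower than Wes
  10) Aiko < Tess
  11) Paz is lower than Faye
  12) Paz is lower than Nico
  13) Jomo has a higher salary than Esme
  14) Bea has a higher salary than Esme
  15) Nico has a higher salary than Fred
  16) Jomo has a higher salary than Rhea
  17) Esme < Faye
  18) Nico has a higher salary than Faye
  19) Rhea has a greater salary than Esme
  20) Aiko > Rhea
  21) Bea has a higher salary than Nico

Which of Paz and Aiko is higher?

Link the given pairs in sequence: Paz < Esme; Esme < Faye; Faye < Nico; Nico < Rhea; Rhea < Aiko.
Together: Paz < Esme < Faye < Nico < Rhea < Aiko.
So Paz < Aiko; Aiko is the higher of the two.

Aiko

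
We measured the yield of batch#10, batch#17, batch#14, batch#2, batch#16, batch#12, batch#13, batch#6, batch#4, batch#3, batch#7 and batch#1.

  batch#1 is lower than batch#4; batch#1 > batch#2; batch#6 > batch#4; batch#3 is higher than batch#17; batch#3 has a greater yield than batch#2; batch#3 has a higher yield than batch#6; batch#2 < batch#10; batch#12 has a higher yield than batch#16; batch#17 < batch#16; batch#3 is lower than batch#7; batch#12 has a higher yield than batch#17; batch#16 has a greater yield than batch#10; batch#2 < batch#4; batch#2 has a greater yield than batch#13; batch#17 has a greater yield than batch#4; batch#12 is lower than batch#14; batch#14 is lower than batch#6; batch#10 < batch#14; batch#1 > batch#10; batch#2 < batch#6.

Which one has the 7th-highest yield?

batch#17

The consecutive relations fix a unique order: batch#13 < batch#2 < batch#10 < batch#1 < batch#4 < batch#17 < batch#16 < batch#12 < batch#14 < batch#6 < batch#3 < batch#7.
Counting 7 from the largest end gives batch#17.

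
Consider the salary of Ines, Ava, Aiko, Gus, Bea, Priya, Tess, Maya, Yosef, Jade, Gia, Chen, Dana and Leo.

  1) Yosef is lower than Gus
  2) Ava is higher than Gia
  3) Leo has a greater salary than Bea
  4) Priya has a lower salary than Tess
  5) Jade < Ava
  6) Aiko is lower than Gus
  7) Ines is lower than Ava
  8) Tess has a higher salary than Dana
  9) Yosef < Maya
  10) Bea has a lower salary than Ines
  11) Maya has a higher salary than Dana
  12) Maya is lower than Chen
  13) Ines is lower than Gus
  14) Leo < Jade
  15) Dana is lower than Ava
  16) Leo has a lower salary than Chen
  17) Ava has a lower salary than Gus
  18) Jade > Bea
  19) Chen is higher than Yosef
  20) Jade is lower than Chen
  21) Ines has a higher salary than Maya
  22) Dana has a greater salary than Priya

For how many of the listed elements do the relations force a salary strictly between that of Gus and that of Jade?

The relations place Jade below Gus. An element lies strictly between them when it is forced above Jade and also forced below Gus.
Above Jade: {Chen, Ava}. Below Gus: {Bea, Priya, Leo, Dana, Yosef, Maya, Gia, Ines, Aiko, Ava}.
Intersection: {Ava} — 1.

1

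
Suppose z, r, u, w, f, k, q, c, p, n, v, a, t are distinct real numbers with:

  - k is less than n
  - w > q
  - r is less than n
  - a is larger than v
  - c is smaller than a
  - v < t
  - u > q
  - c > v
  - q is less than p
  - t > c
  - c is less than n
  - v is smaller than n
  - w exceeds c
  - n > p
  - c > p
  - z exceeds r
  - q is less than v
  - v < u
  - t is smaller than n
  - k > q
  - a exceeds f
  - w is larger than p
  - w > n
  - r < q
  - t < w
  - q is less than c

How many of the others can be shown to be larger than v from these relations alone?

6

Directly above v: c, t, n, u, a.
One step further: w (6 so far).
No other element is forced above v by the given relations, so the count is 6.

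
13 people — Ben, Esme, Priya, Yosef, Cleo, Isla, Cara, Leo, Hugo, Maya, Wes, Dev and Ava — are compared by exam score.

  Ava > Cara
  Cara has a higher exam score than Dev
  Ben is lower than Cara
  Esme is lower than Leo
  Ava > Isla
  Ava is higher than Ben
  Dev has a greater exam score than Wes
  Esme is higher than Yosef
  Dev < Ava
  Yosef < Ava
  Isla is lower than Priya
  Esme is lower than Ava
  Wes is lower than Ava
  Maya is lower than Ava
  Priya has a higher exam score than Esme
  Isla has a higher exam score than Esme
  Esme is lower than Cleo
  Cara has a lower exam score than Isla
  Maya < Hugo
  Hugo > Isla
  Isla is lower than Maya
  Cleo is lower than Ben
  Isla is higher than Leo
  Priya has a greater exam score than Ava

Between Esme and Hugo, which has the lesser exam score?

Esme

Esme < Cleo and Cleo < Ben give Esme < Ben.
Then Ben < Cara extends the chain to Cara.
With Cara < Isla: Esme < Cleo < Ben < Cara < Isla.
Then Isla < Hugo extends the chain to Hugo.
So Esme < Hugo; Esme is the lower of the two.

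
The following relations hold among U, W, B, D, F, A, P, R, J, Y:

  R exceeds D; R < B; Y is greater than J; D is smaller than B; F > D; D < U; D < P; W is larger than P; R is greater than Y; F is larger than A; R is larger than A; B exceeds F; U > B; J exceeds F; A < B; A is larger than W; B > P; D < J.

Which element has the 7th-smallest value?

Piecing the relations together gives one ordering: D < P < W < A < F < J < Y < R < B < U.
Counting 7 from the smallest end gives Y.

Y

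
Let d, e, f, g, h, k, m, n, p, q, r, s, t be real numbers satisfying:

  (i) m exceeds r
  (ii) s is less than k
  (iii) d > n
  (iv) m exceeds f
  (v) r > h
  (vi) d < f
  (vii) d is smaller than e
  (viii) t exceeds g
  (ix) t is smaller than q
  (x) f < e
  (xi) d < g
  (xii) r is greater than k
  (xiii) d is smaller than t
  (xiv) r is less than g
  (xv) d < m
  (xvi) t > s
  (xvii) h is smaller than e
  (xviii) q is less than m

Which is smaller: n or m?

n

Following the relations from n: n < d < g < t < q < m.
So n < m; n is the smaller of the two.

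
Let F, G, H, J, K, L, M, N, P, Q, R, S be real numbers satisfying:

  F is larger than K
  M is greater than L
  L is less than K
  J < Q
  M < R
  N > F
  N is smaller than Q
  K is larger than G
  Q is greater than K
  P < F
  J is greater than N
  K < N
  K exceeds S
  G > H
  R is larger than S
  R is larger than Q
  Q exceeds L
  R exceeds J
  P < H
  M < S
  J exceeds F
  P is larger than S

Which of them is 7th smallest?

Piecing the relations together gives one ordering: L < M < S < P < H < G < K < F < N < J < Q < R.
Counting 7 from the smallest end gives K.

K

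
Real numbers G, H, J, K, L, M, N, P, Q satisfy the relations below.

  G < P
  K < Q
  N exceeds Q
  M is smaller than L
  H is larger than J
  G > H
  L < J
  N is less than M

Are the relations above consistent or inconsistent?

Every relation is compatible with K < Q < N < M < L < J < H < G < P; the set is consistent.

consistent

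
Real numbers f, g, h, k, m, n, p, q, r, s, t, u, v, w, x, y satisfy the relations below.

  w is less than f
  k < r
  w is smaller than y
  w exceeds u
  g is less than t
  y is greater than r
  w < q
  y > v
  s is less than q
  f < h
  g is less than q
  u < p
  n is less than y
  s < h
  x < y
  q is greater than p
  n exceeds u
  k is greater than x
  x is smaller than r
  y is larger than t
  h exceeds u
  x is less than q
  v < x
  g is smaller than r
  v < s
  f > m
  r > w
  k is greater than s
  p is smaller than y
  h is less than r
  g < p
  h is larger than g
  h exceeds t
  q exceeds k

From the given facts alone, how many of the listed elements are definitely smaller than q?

8

Directly below q: g, x, w, s, k, p.
One step further: v, u (8 so far).
Nothing else is reachable below q; 8 in all.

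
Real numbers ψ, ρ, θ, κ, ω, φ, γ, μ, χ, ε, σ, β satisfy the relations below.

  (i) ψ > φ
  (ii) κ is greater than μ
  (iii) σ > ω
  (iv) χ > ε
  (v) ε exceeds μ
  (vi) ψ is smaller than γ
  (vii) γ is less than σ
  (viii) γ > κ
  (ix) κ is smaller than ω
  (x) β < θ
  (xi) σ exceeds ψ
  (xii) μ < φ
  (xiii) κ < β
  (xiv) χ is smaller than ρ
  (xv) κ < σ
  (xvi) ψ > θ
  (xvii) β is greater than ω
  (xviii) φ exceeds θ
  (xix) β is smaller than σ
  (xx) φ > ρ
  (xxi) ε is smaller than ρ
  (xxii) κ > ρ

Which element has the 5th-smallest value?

Chaining the given pairs: μ < ε < χ < ρ < κ < ω < β < θ < φ < ψ < γ < σ.
The 5th smallest is κ.

κ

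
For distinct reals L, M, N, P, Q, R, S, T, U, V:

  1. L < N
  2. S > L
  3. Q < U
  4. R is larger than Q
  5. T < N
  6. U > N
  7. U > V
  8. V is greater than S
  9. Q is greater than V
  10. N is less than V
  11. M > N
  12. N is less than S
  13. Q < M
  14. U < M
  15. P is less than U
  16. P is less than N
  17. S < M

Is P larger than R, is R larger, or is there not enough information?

R

Link the given pairs in sequence: P < N; N < S; S < V; V < Q; Q < R.
Together: P < N < S < V < Q < R.
So R is larger.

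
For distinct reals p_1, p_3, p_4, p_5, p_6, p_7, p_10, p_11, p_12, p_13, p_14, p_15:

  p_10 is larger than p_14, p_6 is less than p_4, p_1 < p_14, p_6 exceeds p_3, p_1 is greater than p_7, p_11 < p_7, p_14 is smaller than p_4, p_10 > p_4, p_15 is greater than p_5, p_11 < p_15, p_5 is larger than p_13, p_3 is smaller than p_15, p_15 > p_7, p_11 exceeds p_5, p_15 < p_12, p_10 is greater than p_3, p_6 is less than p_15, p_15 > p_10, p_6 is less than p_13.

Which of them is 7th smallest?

p_1

Chaining the given pairs: p_3 < p_6 < p_13 < p_5 < p_11 < p_7 < p_1 < p_14 < p_4 < p_10 < p_15 < p_12.
The 7th smallest is p_1.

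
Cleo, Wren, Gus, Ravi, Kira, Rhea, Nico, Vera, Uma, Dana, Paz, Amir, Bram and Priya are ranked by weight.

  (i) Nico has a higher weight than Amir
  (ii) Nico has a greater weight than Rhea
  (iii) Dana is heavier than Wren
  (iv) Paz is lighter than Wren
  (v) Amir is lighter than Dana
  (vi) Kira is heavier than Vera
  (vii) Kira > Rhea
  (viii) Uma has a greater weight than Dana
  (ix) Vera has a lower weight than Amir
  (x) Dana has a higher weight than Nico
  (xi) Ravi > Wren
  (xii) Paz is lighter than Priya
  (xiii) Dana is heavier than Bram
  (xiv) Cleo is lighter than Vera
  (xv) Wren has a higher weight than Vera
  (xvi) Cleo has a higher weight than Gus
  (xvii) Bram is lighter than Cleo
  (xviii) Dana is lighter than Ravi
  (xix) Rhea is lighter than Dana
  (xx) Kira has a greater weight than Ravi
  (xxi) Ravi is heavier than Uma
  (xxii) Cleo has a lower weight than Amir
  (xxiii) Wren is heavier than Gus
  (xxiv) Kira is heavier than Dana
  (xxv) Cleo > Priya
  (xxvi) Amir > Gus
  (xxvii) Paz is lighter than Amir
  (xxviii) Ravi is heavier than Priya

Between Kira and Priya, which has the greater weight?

Priya < Cleo and Cleo < Vera give Priya < Vera.
Then Vera < Amir extends the chain to Amir.
Then Amir < Nico extends the chain to Nico.
Then Nico < Dana extends the chain to Dana.
With Dana < Uma: Priya < Cleo < Vera < Amir < Nico < Dana < Uma.
Then Uma < Ravi extends the chain to Ravi.
With Ravi < Kira: Priya < Cleo < Vera < Amir < Nico < Dana < Uma < Ravi < Kira.
So Priya < Kira; Kira is the heavier of the two.

Kira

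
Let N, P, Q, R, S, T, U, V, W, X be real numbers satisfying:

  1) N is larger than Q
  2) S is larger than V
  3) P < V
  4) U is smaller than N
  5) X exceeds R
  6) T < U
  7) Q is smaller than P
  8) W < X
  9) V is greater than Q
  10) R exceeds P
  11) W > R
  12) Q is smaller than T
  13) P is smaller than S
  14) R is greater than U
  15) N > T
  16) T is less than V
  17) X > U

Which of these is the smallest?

Q

T is not least since Q < T; U is not least since T < U; P is not least since Q < P; R is not least since U < R; V is not least since T < V; W is not least since R < W; X is not least since U < X; N is not least since T < N; S is not least since P < S.
Only Q has nothing below it, so Q is the smallest.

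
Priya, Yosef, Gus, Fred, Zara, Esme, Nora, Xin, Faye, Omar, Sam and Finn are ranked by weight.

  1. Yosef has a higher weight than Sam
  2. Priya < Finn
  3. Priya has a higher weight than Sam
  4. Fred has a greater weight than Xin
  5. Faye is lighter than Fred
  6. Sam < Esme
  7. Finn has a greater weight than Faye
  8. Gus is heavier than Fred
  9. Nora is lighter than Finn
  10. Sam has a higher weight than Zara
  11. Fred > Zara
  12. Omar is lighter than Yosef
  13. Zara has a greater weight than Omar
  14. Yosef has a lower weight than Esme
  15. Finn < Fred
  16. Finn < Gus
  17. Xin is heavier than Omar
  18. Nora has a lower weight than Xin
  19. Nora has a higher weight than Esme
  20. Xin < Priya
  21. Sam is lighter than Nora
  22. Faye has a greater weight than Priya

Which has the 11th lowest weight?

Fred

Chaining the given pairs: Omar < Zara < Sam < Yosef < Esme < Nora < Xin < Priya < Faye < Finn < Fred < Gus.
The 11th smallest is Fred.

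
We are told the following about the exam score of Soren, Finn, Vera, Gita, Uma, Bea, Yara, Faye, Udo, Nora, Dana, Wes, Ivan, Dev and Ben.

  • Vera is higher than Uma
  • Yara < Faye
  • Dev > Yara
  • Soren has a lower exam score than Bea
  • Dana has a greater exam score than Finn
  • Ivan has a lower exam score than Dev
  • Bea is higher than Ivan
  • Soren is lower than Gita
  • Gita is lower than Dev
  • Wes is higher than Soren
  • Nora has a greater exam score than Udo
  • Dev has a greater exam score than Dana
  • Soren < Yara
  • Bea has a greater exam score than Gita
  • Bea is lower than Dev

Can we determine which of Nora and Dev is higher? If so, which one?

undetermined

Following every chain through Nora: below Nora we get Udo.
Dev is not reached, and no chain runs the other way from Dev to Nora.
So the given relations leave the order of Nora and Dev undetermined.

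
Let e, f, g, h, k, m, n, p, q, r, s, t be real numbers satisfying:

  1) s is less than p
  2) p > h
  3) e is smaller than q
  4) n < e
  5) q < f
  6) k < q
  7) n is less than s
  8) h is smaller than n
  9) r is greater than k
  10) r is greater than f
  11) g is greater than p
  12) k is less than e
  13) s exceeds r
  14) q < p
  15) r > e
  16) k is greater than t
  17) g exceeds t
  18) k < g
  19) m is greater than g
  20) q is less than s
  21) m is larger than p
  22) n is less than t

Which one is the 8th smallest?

The consecutive relations fix a unique order: h < n < t < k < e < q < f < r < s < p < g < m.
The 8th smallest is r.

r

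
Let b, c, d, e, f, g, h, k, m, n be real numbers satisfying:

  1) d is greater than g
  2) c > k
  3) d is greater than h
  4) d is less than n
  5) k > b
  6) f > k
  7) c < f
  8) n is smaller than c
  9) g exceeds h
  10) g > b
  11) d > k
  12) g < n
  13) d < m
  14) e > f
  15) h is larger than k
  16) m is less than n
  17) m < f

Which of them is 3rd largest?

c

The consecutive relations fix a unique order: b < k < h < g < d < m < n < c < f < e.
The 3rd largest is c.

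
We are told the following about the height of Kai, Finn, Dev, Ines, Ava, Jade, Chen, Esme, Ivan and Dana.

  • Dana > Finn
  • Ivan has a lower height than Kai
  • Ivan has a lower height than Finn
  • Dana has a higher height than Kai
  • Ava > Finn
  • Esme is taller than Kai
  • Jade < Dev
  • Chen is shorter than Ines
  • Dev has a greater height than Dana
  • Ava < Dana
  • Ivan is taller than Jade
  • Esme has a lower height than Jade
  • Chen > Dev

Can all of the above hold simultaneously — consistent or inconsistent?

inconsistent

Chaining the given relations yields Kai < Esme < Jade < Ivan, so Kai < Ivan. But one relation states Ivan < Kai. These cannot both hold.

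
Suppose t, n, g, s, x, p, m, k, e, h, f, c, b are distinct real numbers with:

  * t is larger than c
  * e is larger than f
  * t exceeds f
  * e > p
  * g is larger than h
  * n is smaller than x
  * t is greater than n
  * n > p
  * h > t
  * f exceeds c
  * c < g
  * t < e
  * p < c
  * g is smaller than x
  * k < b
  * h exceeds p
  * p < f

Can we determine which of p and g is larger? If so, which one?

p < c and c < f give p < f.
Then f < t extends the chain to t.
Then t < h extends the chain to h.
With h < g: p < c < f < t < h < g.
So g is larger.

g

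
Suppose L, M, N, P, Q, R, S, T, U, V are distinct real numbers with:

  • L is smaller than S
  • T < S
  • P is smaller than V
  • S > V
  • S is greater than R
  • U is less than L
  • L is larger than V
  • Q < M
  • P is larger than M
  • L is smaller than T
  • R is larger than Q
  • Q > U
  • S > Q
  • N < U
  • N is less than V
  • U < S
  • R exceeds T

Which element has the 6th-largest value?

P

Chaining the given pairs: N < U < Q < M < P < V < L < T < R < S.
The 6th largest is P.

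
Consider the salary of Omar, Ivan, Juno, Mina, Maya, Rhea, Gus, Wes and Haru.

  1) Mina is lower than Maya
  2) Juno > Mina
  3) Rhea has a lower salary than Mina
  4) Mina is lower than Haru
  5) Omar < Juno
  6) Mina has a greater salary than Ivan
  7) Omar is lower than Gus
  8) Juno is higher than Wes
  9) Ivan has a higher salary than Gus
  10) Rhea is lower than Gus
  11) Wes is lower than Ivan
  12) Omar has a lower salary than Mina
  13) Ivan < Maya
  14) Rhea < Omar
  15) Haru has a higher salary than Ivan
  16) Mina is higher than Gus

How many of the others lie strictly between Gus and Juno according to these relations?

The relations place Gus below Juno. An element lies strictly between them when it is forced above Gus and also forced below Juno.
Above Gus: {Ivan, Mina, Maya, Haru}. Below Juno: {Rhea, Omar, Wes, Ivan, Mina}.
Intersection: {Ivan, Mina} — 2.

2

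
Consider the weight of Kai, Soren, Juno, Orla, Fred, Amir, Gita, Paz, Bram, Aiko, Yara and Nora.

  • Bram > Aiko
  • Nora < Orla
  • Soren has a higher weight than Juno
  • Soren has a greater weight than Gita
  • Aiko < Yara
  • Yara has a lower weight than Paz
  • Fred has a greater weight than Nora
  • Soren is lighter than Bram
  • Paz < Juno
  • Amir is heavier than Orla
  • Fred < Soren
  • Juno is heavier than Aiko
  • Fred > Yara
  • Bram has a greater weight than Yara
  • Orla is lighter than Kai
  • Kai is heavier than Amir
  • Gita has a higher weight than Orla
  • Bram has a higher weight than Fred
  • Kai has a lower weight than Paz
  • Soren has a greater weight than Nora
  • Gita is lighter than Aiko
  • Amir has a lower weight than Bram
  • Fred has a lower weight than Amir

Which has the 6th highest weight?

Amir

Piecing the relations together gives one ordering: Nora < Orla < Gita < Aiko < Yara < Fred < Amir < Kai < Paz < Juno < Soren < Bram.
Counting 6 from the largest end gives Amir.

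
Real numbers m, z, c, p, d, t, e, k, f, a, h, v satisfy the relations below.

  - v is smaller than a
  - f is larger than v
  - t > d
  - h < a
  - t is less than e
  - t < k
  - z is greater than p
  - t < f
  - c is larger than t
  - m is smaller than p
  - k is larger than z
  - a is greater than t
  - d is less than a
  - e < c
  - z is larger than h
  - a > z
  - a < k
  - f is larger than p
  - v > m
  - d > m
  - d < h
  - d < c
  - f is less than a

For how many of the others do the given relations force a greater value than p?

Directly above p: f, z.
One step further: a, k (4 so far).
No other element is forced above p by the given relations, so the count is 4.

4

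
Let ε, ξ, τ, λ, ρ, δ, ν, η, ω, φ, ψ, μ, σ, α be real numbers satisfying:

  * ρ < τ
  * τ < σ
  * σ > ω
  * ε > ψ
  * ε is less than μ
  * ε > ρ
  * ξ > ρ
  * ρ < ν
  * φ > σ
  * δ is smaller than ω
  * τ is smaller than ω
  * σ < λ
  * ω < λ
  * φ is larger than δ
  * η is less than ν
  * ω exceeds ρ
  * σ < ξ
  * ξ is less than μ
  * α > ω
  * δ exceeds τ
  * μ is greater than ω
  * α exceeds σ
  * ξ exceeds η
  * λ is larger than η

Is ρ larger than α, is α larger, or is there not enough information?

α

ρ < τ and τ < δ give ρ < δ.
With δ < ω: ρ < τ < δ < ω.
Then ω < σ extends the chain to σ.
With σ < α: ρ < τ < δ < ω < σ < α.
So α is larger.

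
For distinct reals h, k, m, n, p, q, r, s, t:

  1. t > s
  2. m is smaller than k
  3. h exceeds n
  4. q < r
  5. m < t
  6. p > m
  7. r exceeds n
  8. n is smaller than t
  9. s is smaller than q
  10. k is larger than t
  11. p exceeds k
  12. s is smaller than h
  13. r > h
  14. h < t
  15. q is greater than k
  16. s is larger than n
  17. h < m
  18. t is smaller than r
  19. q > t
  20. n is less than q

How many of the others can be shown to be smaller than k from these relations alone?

Directly below k: m, t.
One step further: n, s, h (5 so far).
Nothing else is reachable below k; 5 in all.

5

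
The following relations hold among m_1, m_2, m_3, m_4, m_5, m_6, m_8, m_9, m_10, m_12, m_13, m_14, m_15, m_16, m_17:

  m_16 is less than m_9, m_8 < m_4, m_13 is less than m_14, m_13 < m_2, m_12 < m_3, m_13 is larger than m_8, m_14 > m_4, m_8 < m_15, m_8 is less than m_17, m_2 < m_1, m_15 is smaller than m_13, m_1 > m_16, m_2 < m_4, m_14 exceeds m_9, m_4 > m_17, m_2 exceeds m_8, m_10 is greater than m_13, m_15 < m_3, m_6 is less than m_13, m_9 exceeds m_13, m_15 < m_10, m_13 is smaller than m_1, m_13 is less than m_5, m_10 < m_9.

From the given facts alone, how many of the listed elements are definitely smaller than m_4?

Directly below m_4: m_8, m_17, m_2.
One step further: m_13 (4 so far).
One step further: m_6, m_15 (6 so far).
No other element is forced below m_4 by the given relations, so the count is 6.

6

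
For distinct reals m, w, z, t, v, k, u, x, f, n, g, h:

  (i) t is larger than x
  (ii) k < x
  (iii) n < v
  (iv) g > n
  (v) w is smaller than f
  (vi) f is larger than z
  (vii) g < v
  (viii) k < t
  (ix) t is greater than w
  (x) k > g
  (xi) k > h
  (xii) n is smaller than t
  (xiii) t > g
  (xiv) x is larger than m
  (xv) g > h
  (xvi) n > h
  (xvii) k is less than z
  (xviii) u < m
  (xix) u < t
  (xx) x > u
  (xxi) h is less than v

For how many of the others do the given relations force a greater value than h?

8

The elements the relations force above h are n, g, v, k, z, x, f, t — no chain reaches any other.
That is 8.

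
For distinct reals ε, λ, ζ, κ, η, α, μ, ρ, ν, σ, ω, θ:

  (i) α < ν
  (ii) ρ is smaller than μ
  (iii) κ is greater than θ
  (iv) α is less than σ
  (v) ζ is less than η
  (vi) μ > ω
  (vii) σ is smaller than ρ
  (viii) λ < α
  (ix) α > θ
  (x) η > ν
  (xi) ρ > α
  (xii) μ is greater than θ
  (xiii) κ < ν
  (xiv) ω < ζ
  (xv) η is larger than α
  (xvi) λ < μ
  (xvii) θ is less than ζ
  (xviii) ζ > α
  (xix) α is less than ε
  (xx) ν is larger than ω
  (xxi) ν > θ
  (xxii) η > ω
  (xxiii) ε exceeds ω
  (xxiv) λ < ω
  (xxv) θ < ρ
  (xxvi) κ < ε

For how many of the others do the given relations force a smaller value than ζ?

4

From ζ the given relations immediately reach θ, ω, α.
From those, λ — 4 in total.
Nothing else is reachable below ζ; 4 in all.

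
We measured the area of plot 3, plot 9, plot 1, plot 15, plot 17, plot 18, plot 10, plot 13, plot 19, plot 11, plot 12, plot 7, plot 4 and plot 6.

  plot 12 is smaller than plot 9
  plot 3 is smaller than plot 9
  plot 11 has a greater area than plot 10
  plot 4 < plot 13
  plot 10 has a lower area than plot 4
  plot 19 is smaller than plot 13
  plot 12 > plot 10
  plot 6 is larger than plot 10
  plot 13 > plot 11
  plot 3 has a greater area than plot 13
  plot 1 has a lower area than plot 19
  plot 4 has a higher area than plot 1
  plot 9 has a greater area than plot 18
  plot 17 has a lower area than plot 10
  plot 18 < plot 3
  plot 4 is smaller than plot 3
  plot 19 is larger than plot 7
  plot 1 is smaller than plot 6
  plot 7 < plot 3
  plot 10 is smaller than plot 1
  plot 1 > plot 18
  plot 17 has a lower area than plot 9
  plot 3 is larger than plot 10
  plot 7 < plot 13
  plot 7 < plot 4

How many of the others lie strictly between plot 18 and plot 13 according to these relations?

Chaining upward from plot 18 reaches: plot 1, plot 6, plot 4, plot 19, plot 3, plot 9.
Chaining downward from plot 13 reaches: plot 17, plot 10, plot 7, plot 1, plot 4, plot 19, plot 11.
Strictly between plot 18 and plot 13 are those in both lists: plot 1, plot 4, plot 19 — 3 elements.

3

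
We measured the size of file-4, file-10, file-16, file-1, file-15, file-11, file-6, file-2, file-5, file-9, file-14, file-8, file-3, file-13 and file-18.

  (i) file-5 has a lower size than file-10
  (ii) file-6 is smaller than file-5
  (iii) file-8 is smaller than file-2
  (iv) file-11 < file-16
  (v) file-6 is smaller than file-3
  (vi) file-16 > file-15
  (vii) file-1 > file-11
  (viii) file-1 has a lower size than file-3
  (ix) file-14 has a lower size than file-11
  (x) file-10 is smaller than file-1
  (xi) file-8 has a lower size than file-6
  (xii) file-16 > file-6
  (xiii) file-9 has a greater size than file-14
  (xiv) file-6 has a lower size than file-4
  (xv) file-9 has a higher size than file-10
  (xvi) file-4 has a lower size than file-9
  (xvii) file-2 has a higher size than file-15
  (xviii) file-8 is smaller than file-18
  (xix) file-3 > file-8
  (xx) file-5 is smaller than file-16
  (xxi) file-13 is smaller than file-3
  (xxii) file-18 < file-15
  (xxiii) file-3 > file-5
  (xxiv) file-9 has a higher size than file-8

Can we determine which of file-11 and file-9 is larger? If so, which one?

undetermined

Following every chain through file-11: above file-11 we get file-1, file-3, file-16; below file-11 we get file-14.
file-9 is not reached, and no chain runs the other way from file-9 to file-11.
So the given relations leave the order of file-11 and file-9 undetermined.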